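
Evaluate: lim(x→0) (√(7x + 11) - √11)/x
This is a standard limit.

Factor or rationalize the expression:
  lim(x→0) (√(7x + 11) - √11)/x = 7·sqrt(11)/22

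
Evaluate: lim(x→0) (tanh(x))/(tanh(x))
This is a 0/0 indeterminate form.

Apply L'Hôpital's rule: differentiate numerator and denominator separately.
  f(x) = tanh(x)   ⇒   f'(x) = 1 - tanh(x)^2
  g(x) = tanh(x)   ⇒   g'(x) = 1 - tanh(x)^2
  lim(x→0) f'(x)/g'(x) = lim(x→0) (1 - tanh(x)^2)/(1 - tanh(x)^2)
  = 1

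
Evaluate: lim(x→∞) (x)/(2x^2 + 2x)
This is an ∞/∞ indeterminate form.

Apply L'Hôpital's rule: differentiate numerator and denominator separately.
  f(x) = x   ⇒   f'(x) = 1
  g(x) = 2·x^2 + 2·x   ⇒   g'(x) = 4·x + 2
  lim(x→∞) f'(x)/g'(x) = lim(x→∞) (1)/(4·x + 2)
  = 0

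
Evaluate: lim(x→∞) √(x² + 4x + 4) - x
This is an ∞-∞ indeterminate form.

Combine fractions or rationalize to convert ∞-∞ to 0/0 form:
  lim(x→∞) √(x² + 4x + 4) - x = 2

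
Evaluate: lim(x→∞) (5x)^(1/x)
This is an exponential indeterminate form.

For exponential indeterminate forms, take the natural log:
  Let L = lim(x→∞) (5x)^(1/x)
  Then ln(L) = lim(x→∞) [exponent × ln(base)]
  Evaluate using L'Hôpital or standard limits, then exponentiate.
  L = 1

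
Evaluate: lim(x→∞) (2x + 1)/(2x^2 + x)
This is an ∞/∞ indeterminate form.

Apply L'Hôpital's rule: differentiate numerator and denominator separately.
  f(x) = 2·x + 1   ⇒   f'(x) = 2
  g(x) = 2·x^2 + x   ⇒   g'(x) = 4·x + 1
  lim(x→∞) f'(x)/g'(x) = lim(x→∞) (2)/(4·x + 1)
  = 0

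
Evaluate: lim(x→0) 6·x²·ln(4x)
This is a 0·∞ indeterminate form.

Rewrite 0·∞ as a quotient (0/0 or ∞/∞ form), then apply L'Hôpital's rule:
  lim(x→0) 6·x²·ln(4x) = 0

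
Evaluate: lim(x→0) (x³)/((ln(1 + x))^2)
This is a 0/0 indeterminate form.

Apply L'Hôpital's rule: differentiate numerator and denominator separately.
  f(x) = x^3   ⇒   f'(x) = 3·x^2
  g(x) = ln(x + 1)^2   ⇒   g'(x) = 2·ln(x + 1)/(x + 1)
  lim(x→0) f'(x)/g'(x) = lim(x→0) (3·x^2)/(2·ln(x + 1)/(x + 1))
  = 0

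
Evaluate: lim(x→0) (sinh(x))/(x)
This is a 0/0 indeterminate form.

Apply L'Hôpital's rule: differentiate numerator and denominator separately.
  f(x) = sinh(x)   ⇒   f'(x) = cosh(x)
  g(x) = x   ⇒   g'(x) = 1
  lim(x→0) f'(x)/g'(x) = lim(x→0) (cosh(x))/(1)
  = 1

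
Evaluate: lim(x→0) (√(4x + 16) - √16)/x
This is a standard limit.

Factor or rationalize the expression:
  lim(x→0) (√(4x + 16) - √16)/x = 1/2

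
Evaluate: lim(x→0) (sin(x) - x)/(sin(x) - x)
This is a 0/0 indeterminate form.

Apply L'Hôpital's rule: differentiate numerator and denominator separately.
  f(x) = -x + sin(x)   ⇒   f'(x) = cos(x) - 1
  g(x) = -x + sin(x)   ⇒   g'(x) = cos(x) - 1
  lim(x→0) f'(x)/g'(x) = lim(x→0) (cos(x) - 1)/(cos(x) - 1)
  = 1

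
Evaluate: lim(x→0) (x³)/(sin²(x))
This is a 0/0 indeterminate form.

Apply L'Hôpital's rule: differentiate numerator and denominator separately.
  f(x) = x^3   ⇒   f'(x) = 3·x^2
  g(x) = sin(x)^2   ⇒   g'(x) = 2·sin(x)·cos(x)
  lim(x→0) f'(x)/g'(x) = lim(x→0) (3·x^2)/(2·sin(x)·cos(x))
  = 0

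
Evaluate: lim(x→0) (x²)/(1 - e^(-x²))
This is a 0/0 indeterminate form.

Apply L'Hôpital's rule: differentiate numerator and denominator separately.
  f(x) = x^2   ⇒   f'(x) = 2·x
  g(x) = 1 - e^(-x^2)   ⇒   g'(x) = 2·x·e^(-x^2)
  lim(x→0) f'(x)/g'(x) = lim(x→0) (2·x)/(2·x·e^(-x^2))
  = 1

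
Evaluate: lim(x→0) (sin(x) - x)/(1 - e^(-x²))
This is a 0/0 indeterminate form.

Apply L'Hôpital's rule: differentiate numerator and denominator separately.
  f(x) = -x + sin(x)   ⇒   f'(x) = cos(x) - 1
  g(x) = 1 - e^(-x^2)   ⇒   g'(x) = 2·x·e^(-x^2)
  lim(x→0) f'(x)/g'(x) = lim(x→0) (cos(x) - 1)/(2·x·e^(-x^2))
  = 0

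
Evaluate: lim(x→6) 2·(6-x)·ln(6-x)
This is a 0·∞ indeterminate form.

Rewrite 0·∞ as a quotient (0/0 or ∞/∞ form), then apply L'Hôpital's rule:
  lim(x→6) 2·(6-x)·ln(6-x) = 0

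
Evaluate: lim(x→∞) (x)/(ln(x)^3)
This is an ∞/∞ indeterminate form.

Apply L'Hôpital's rule: differentiate numerator and denominator separately.
  f(x) = x   ⇒   f'(x) = 1
  g(x) = ln(x)^3   ⇒   g'(x) = 3·ln(x)^2/x
  lim(x→∞) f'(x)/g'(x) = lim(x→∞) (1)/(3·ln(x)^2/x)
  = ∞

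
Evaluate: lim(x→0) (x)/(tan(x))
This is a 0/0 indeterminate form.

Apply L'Hôpital's rule: differentiate numerator and denominator separately.
  f(x) = x   ⇒   f'(x) = 1
  g(x) = tan(x)   ⇒   g'(x) = tan(x)^2 + 1
  lim(x→0) f'(x)/g'(x) = lim(x→0) (1)/(tan(x)^2 + 1)
  = 1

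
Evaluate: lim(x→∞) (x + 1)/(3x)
This is an ∞/∞ indeterminate form.

Apply L'Hôpital's rule: differentiate numerator and denominator separately.
  f(x) = x + 1   ⇒   f'(x) = 1
  g(x) = 3·x   ⇒   g'(x) = 3
  lim(x→∞) f'(x)/g'(x) = lim(x→∞) (1)/(3)
  = 1/3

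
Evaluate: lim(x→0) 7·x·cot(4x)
This is a 0·∞ indeterminate form.

Rewrite 0·∞ as a quotient (0/0 or ∞/∞ form), then apply L'Hôpital's rule:
  lim(x→0) 7·x·cot(4x) = 7/4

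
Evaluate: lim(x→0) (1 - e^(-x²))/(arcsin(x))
This is a 0/0 indeterminate form.

Apply L'Hôpital's rule: differentiate numerator and denominator separately.
  f(x) = 1 - e^(-x^2)   ⇒   f'(x) = 2·x·e^(-x^2)
  g(x) = asin(x)   ⇒   g'(x) = 1/sqrt(1 - x^2)
  lim(x→0) f'(x)/g'(x) = lim(x→0) (2·x·e^(-x^2))/(1/sqrt(1 - x^2))
  = 0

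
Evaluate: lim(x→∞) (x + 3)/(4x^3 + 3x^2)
This is an ∞/∞ indeterminate form.

Apply L'Hôpital's rule: differentiate numerator and denominator separately.
  f(x) = x + 3   ⇒   f'(x) = 1
  g(x) = 4·x^3 + 3·x^2   ⇒   g'(x) = 12·x^2 + 6·x
  lim(x→∞) f'(x)/g'(x) = lim(x→∞) (1)/(12·x^2 + 6·x)
  = 0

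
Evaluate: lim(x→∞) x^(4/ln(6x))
This is an exponential indeterminate form.

For exponential indeterminate forms, take the natural log:
  Let L = lim(x→∞) x^(4/ln(6x))
  Then ln(L) = lim(x→∞) [exponent × ln(base)]
  Evaluate using L'Hôpital or standard limits, then exponentiate.
  L = e^(4)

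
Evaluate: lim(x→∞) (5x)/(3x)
This is an ∞/∞ indeterminate form.

Apply L'Hôpital's rule: differentiate numerator and denominator separately.
  f(x) = 5·x   ⇒   f'(x) = 5
  g(x) = 3·x   ⇒   g'(x) = 3
  lim(x→∞) f'(x)/g'(x) = lim(x→∞) (5)/(3)
  = 5/3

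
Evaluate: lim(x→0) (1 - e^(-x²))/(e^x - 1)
This is a 0/0 indeterminate form.

Apply L'Hôpital's rule: differentiate numerator and denominator separately.
  f(x) = 1 - e^(-x^2)   ⇒   f'(x) = 2·x·e^(-x^2)
  g(x) = e^(x) - 1   ⇒   g'(x) = e^(x)
  lim(x→0) f'(x)/g'(x) = lim(x→0) (2·x·e^(-x^2))/(e^(x))
  = 0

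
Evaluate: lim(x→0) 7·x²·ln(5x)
This is a 0·∞ indeterminate form.

Rewrite 0·∞ as a quotient (0/0 or ∞/∞ form), then apply L'Hôpital's rule:
  lim(x→0) 7·x²·ln(5x) = 0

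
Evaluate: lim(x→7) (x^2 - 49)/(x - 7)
This is a standard limit.

Factor or rationalize the expression:
  lim(x→7) (x^2 - 49)/(x - 7) = 14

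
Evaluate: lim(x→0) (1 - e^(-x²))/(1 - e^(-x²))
This is a 0/0 indeterminate form.

Apply L'Hôpital's rule: differentiate numerator and denominator separately.
  f(x) = 1 - e^(-x^2)   ⇒   f'(x) = 2·x·e^(-x^2)
  g(x) = 1 - e^(-x^2)   ⇒   g'(x) = 2·x·e^(-x^2)
  lim(x→0) f'(x)/g'(x) = lim(x→0) (2·x·e^(-x^2))/(2·x·e^(-x^2))
  = 1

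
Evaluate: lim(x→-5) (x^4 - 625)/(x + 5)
This is a standard limit.

Factor or rationalize the expression:
  lim(x→-5) (x^4 - 625)/(x + 5) = -500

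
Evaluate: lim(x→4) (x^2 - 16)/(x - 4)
This is a standard limit.

Factor or rationalize the expression:
  lim(x→4) (x^2 - 16)/(x - 4) = 8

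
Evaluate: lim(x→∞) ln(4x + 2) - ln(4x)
This is an ∞-∞ indeterminate form.

Combine fractions or rationalize to convert ∞-∞ to 0/0 form:
  lim(x→∞) ln(4x + 2) - ln(4x) = 0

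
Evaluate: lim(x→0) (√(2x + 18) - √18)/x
This is a standard limit.

Factor or rationalize the expression:
  lim(x→0) (√(2x + 18) - √18)/x = sqrt(2)/6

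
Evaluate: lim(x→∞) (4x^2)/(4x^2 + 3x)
This is an ∞/∞ indeterminate form.

Apply L'Hôpital's rule: differentiate numerator and denominator separately.
  f(x) = 4·x^2   ⇒   f'(x) = 8·x
  g(x) = 4·x^2 + 3·x   ⇒   g'(x) = 8·x + 3
  lim(x→∞) f'(x)/g'(x) = lim(x→∞) (8·x)/(8·x + 3)
  = 1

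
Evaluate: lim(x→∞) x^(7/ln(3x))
This is an exponential indeterminate form.

For exponential indeterminate forms, take the natural log:
  Let L = lim(x→∞) x^(7/ln(3x))
  Then ln(L) = lim(x→∞) [exponent × ln(base)]
  Evaluate using L'Hôpital or standard limits, then exponentiate.
  L = e^(7)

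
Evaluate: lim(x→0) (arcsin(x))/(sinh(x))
This is a 0/0 indeterminate form.

Apply L'Hôpital's rule: differentiate numerator and denominator separately.
  f(x) = asin(x)   ⇒   f'(x) = 1/sqrt(1 - x^2)
  g(x) = sinh(x)   ⇒   g'(x) = cosh(x)
  lim(x→0) f'(x)/g'(x) = lim(x→0) (1/sqrt(1 - x^2))/(cosh(x))
  = 1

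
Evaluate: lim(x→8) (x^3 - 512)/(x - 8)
This is a standard limit.

Factor or rationalize the expression:
  lim(x→8) (x^3 - 512)/(x - 8) = 192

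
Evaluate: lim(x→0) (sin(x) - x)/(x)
This is a 0/0 indeterminate form.

Apply L'Hôpital's rule: differentiate numerator and denominator separately.
  f(x) = -x + sin(x)   ⇒   f'(x) = cos(x) - 1
  g(x) = x   ⇒   g'(x) = 1
  lim(x→0) f'(x)/g'(x) = lim(x→0) (cos(x) - 1)/(1)
  = 0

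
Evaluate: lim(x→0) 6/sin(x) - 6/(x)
This is an ∞-∞ indeterminate form.

Combine fractions or rationalize to convert ∞-∞ to 0/0 form:
  lim(x→0) 6/sin(x) - 6/(x) = 0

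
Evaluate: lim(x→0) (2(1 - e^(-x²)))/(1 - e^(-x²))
This is a 0/0 indeterminate form.

Apply L'Hôpital's rule: differentiate numerator and denominator separately.
  f(x) = 2 - 2·e^(-x^2)   ⇒   f'(x) = 4·x·e^(-x^2)
  g(x) = 1 - e^(-x^2)   ⇒   g'(x) = 2·x·e^(-x^2)
  lim(x→0) f'(x)/g'(x) = lim(x→0) (4·x·e^(-x^2))/(2·x·e^(-x^2))
  = 2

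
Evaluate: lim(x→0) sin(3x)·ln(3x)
This is a 0·∞ indeterminate form.

Rewrite 0·∞ as a quotient (0/0 or ∞/∞ form), then apply L'Hôpital's rule:
  lim(x→0) sin(3x)·ln(3x) = 0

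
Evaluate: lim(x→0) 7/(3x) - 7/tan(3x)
This is an ∞-∞ indeterminate form.

Combine fractions or rationalize to convert ∞-∞ to 0/0 form:
  lim(x→0) 7/(3x) - 7/tan(3x) = 0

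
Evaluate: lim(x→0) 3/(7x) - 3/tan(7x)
This is an ∞-∞ indeterminate form.

Combine fractions or rationalize to convert ∞-∞ to 0/0 form:
  lim(x→0) 3/(7x) - 3/tan(7x) = 0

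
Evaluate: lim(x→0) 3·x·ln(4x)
This is a 0·∞ indeterminate form.

Rewrite 0·∞ as a quotient (0/0 or ∞/∞ form), then apply L'Hôpital's rule:
  lim(x→0) 3·x·ln(4x) = 0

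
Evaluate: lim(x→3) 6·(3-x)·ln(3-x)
This is a 0·∞ indeterminate form.

Rewrite 0·∞ as a quotient (0/0 or ∞/∞ form), then apply L'Hôpital's rule:
  lim(x→3) 6·(3-x)·ln(3-x) = 0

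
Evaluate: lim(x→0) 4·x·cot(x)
This is a 0·∞ indeterminate form.

Rewrite 0·∞ as a quotient (0/0 or ∞/∞ form), then apply L'Hôpital's rule:
  lim(x→0) 4·x·cot(x) = 4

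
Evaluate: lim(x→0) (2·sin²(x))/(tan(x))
This is a 0/0 indeterminate form.

Apply L'Hôpital's rule: differentiate numerator and denominator separately.
  f(x) = 2·sin(x)^2   ⇒   f'(x) = 4·sin(x)·cos(x)
  g(x) = tan(x)   ⇒   g'(x) = tan(x)^2 + 1
  lim(x→0) f'(x)/g'(x) = lim(x→0) (4·sin(x)·cos(x))/(tan(x)^2 + 1)
  = 0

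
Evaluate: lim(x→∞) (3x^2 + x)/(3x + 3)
This is an ∞/∞ indeterminate form.

Apply L'Hôpital's rule: differentiate numerator and denominator separately.
  f(x) = 3·x^2 + x   ⇒   f'(x) = 6·x + 1
  g(x) = 3·x + 3   ⇒   g'(x) = 3
  lim(x→∞) f'(x)/g'(x) = lim(x→∞) (6·x + 1)/(3)
  = ∞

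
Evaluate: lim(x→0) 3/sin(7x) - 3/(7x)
This is an ∞-∞ indeterminate form.

Combine fractions or rationalize to convert ∞-∞ to 0/0 form:
  lim(x→0) 3/sin(7x) - 3/(7x) = 0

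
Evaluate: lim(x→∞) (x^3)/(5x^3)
This is an ∞/∞ indeterminate form.

Apply L'Hôpital's rule: differentiate numerator and denominator separately.
  f(x) = x^3   ⇒   f'(x) = 3·x^2
  g(x) = 5·x^3   ⇒   g'(x) = 15·x^2
  lim(x→∞) f'(x)/g'(x) = lim(x→∞) (3·x^2)/(15·x^2)
  = 1/5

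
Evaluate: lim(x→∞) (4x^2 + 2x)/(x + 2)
This is an ∞/∞ indeterminate form.

Apply L'Hôpital's rule: differentiate numerator and denominator separately.
  f(x) = 4·x^2 + 2·x   ⇒   f'(x) = 8·x + 2
  g(x) = x + 2   ⇒   g'(x) = 1
  lim(x→∞) f'(x)/g'(x) = lim(x→∞) (8·x + 2)/(1)
  = ∞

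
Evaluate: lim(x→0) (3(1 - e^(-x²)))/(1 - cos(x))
This is a 0/0 indeterminate form.

Apply L'Hôpital's rule: differentiate numerator and denominator separately.
  f(x) = 3 - 3·e^(-x^2)   ⇒   f'(x) = 6·x·e^(-x^2)
  g(x) = 1 - cos(x)   ⇒   g'(x) = sin(x)
  lim(x→0) f'(x)/g'(x) = lim(x→0) (6·x·e^(-x^2))/(sin(x))
  = 6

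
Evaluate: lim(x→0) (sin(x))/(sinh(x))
This is a 0/0 indeterminate form.

Apply L'Hôpital's rule: differentiate numerator and denominator separately.
  f(x) = sin(x)   ⇒   f'(x) = cos(x)
  g(x) = sinh(x)   ⇒   g'(x) = cosh(x)
  lim(x→0) f'(x)/g'(x) = lim(x→0) (cos(x))/(cosh(x))
  = 1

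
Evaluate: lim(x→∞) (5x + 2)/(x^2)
This is an ∞/∞ indeterminate form.

Apply L'Hôpital's rule: differentiate numerator and denominator separately.
  f(x) = 5·x + 2   ⇒   f'(x) = 5
  g(x) = x^2   ⇒   g'(x) = 2·x
  lim(x→∞) f'(x)/g'(x) = lim(x→∞) (5)/(2·x)
  = 0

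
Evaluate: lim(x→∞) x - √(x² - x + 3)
This is an ∞-∞ indeterminate form.

Combine fractions or rationalize to convert ∞-∞ to 0/0 form:
  lim(x→∞) x - √(x² - x + 3) = 1/2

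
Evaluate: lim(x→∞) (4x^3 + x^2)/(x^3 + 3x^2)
This is an ∞/∞ indeterminate form.

Apply L'Hôpital's rule: differentiate numerator and denominator separately.
  f(x) = 4·x^3 + x^2   ⇒   f'(x) = 12·x^2 + 2·x
  g(x) = x^3 + 3·x^2   ⇒   g'(x) = 3·x^2 + 6·x
  lim(x→∞) f'(x)/g'(x) = lim(x→∞) (12·x^2 + 2·x)/(3·x^2 + 6·x)
  = 4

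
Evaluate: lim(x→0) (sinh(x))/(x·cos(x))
This is a 0/0 indeterminate form.

Apply L'Hôpital's rule: differentiate numerator and denominator separately.
  f(x) = sinh(x)   ⇒   f'(x) = cosh(x)
  g(x) = x·cos(x)   ⇒   g'(x) = -x·sin(x) + cos(x)
  lim(x→0) f'(x)/g'(x) = lim(x→0) (cosh(x))/(-x·sin(x) + cos(x))
  = 1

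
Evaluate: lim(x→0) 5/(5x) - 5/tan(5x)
This is an ∞-∞ indeterminate form.

Combine fractions or rationalize to convert ∞-∞ to 0/0 form:
  lim(x→0) 5/(5x) - 5/tan(5x) = 0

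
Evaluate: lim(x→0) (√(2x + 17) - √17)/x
This is a standard limit.

Factor or rationalize the expression:
  lim(x→0) (√(2x + 17) - √17)/x = sqrt(17)/17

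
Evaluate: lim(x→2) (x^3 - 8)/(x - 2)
This is a standard limit.

Factor or rationalize the expression:
  lim(x→2) (x^3 - 8)/(x - 2) = 12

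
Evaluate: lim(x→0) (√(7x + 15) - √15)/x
This is a standard limit.

Factor or rationalize the expression:
  lim(x→0) (√(7x + 15) - √15)/x = 7·sqrt(15)/30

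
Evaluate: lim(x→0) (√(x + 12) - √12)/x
This is a standard limit.

Factor or rationalize the expression:
  lim(x→0) (√(x + 12) - √12)/x = sqrt(3)/12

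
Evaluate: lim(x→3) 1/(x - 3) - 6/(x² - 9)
This is an ∞-∞ indeterminate form.

Combine fractions or rationalize to convert ∞-∞ to 0/0 form:
  lim(x→3) 1/(x - 3) - 6/(x² - 9) = 1/6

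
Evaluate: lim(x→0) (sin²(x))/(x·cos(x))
This is a 0/0 indeterminate form.

Apply L'Hôpital's rule: differentiate numerator and denominator separately.
  f(x) = sin(x)^2   ⇒   f'(x) = 2·sin(x)·cos(x)
  g(x) = x·cos(x)   ⇒   g'(x) = -x·sin(x) + cos(x)
  lim(x→0) f'(x)/g'(x) = lim(x→0) (2·sin(x)·cos(x))/(-x·sin(x) + cos(x))
  = 0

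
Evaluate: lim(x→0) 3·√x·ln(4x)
This is a 0·∞ indeterminate form.

Rewrite 0·∞ as a quotient (0/0 or ∞/∞ form), then apply L'Hôpital's rule:
  lim(x→0) 3·√x·ln(4x) = 0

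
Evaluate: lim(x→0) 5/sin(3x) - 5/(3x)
This is an ∞-∞ indeterminate form.

Combine fractions or rationalize to convert ∞-∞ to 0/0 form:
  lim(x→0) 5/sin(3x) - 5/(3x) = 0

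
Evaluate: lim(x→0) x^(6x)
This is an exponential indeterminate form.

For exponential indeterminate forms, take the natural log:
  Let L = lim(x→0) x^(6x)
  Then ln(L) = lim(x→0) [exponent × ln(base)]
  Evaluate using L'Hôpital or standard limits, then exponentiate.
  L = 1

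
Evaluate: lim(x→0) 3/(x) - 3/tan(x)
This is an ∞-∞ indeterminate form.

Combine fractions or rationalize to convert ∞-∞ to 0/0 form:
  lim(x→0) 3/(x) - 3/tan(x) = 0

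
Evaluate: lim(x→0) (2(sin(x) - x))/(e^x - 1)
This is a 0/0 indeterminate form.

Apply L'Hôpital's rule: differentiate numerator and denominator separately.
  f(x) = -2·x + 2·sin(x)   ⇒   f'(x) = 2·cos(x) - 2
  g(x) = e^(x) - 1   ⇒   g'(x) = e^(x)
  lim(x→0) f'(x)/g'(x) = lim(x→0) (2·cos(x) - 2)/(e^(x))
  = 0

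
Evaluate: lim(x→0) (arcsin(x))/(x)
This is a 0/0 indeterminate form.

Apply L'Hôpital's rule: differentiate numerator and denominator separately.
  f(x) = asin(x)   ⇒   f'(x) = 1/sqrt(1 - x^2)
  g(x) = x   ⇒   g'(x) = 1
  lim(x→0) f'(x)/g'(x) = lim(x→0) (1/sqrt(1 - x^2))/(1)
  = 1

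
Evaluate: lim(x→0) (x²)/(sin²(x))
This is a 0/0 indeterminate form.

Apply L'Hôpital's rule: differentiate numerator and denominator separately.
  f(x) = x^2   ⇒   f'(x) = 2·x
  g(x) = sin(x)^2   ⇒   g'(x) = 2·sin(x)·cos(x)
  lim(x→0) f'(x)/g'(x) = lim(x→0) (2·x)/(2·sin(x)·cos(x))
  = 1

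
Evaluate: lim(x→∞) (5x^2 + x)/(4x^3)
This is an ∞/∞ indeterminate form.

Apply L'Hôpital's rule: differentiate numerator and denominator separately.
  f(x) = 5·x^2 + x   ⇒   f'(x) = 10·x + 1
  g(x) = 4·x^3   ⇒   g'(x) = 12·x^2
  lim(x→∞) f'(x)/g'(x) = lim(x→∞) (10·x + 1)/(12·x^2)
  = 0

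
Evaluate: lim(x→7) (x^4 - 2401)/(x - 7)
This is a standard limit.

Factor or rationalize the expression:
  lim(x→7) (x^4 - 2401)/(x - 7) = 1372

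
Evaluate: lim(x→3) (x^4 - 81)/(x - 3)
This is a standard limit.

Factor or rationalize the expression:
  lim(x→3) (x^4 - 81)/(x - 3) = 108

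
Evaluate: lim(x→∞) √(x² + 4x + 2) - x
This is an ∞-∞ indeterminate form.

Combine fractions or rationalize to convert ∞-∞ to 0/0 form:
  lim(x→∞) √(x² + 4x + 2) - x = 2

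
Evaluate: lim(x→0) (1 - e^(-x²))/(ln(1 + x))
This is a 0/0 indeterminate form.

Apply L'Hôpital's rule: differentiate numerator and denominator separately.
  f(x) = 1 - e^(-x^2)   ⇒   f'(x) = 2·x·e^(-x^2)
  g(x) = ln(x + 1)   ⇒   g'(x) = 1/(x + 1)
  lim(x→0) f'(x)/g'(x) = lim(x→0) (2·x·e^(-x^2))/(1/(x + 1))
  = 0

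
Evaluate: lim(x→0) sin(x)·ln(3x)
This is a 0·∞ indeterminate form.

Rewrite 0·∞ as a quotient (0/0 or ∞/∞ form), then apply L'Hôpital's rule:
  lim(x→0) sin(x)·ln(3x) = 0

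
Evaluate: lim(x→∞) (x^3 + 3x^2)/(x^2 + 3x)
This is an ∞/∞ indeterminate form.

Apply L'Hôpital's rule: differentiate numerator and denominator separately.
  f(x) = x^3 + 3·x^2   ⇒   f'(x) = 3·x^2 + 6·x
  g(x) = x^2 + 3·x   ⇒   g'(x) = 2·x + 3
  lim(x→∞) f'(x)/g'(x) = lim(x→∞) (3·x^2 + 6·x)/(2·x + 3)
  = ∞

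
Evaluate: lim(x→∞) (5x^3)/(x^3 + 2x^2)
This is an ∞/∞ indeterminate form.

Apply L'Hôpital's rule: differentiate numerator and denominator separately.
  f(x) = 5·x^3   ⇒   f'(x) = 15·x^2
  g(x) = x^3 + 2·x^2   ⇒   g'(x) = 3·x^2 + 4·x
  lim(x→∞) f'(x)/g'(x) = lim(x→∞) (15·x^2)/(3·x^2 + 4·x)
  = 5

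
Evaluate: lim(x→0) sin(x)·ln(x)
This is a 0·∞ indeterminate form.

Rewrite 0·∞ as a quotient (0/0 or ∞/∞ form), then apply L'Hôpital's rule:
  lim(x→0) sin(x)·ln(x) = 0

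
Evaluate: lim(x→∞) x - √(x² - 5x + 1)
This is an ∞-∞ indeterminate form.

Combine fractions or rationalize to convert ∞-∞ to 0/0 form:
  lim(x→∞) x - √(x² - 5x + 1) = 5/2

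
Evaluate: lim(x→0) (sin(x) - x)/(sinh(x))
This is a 0/0 indeterminate form.

Apply L'Hôpital's rule: differentiate numerator and denominator separately.
  f(x) = -x + sin(x)   ⇒   f'(x) = cos(x) - 1
  g(x) = sinh(x)   ⇒   g'(x) = cosh(x)
  lim(x→0) f'(x)/g'(x) = lim(x→0) (cos(x) - 1)/(cosh(x))
  = 0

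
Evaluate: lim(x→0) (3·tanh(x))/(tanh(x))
This is a 0/0 indeterminate form.

Apply L'Hôpital's rule: differentiate numerator and denominator separately.
  f(x) = 3·tanh(x)   ⇒   f'(x) = 3 - 3·tanh(x)^2
  g(x) = tanh(x)   ⇒   g'(x) = 1 - tanh(x)^2
  lim(x→0) f'(x)/g'(x) = lim(x→0) (3 - 3·tanh(x)^2)/(1 - tanh(x)^2)
  = 3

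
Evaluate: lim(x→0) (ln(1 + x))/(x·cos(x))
This is a 0/0 indeterminate form.

Apply L'Hôpital's rule: differentiate numerator and denominator separately.
  f(x) = ln(x + 1)   ⇒   f'(x) = 1/(x + 1)
  g(x) = x·cos(x)   ⇒   g'(x) = -x·sin(x) + cos(x)
  lim(x→0) f'(x)/g'(x) = lim(x→0) (1/(x + 1))/(-x·sin(x) + cos(x))
  = 1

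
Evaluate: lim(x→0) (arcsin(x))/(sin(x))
This is a 0/0 indeterminate form.

Apply L'Hôpital's rule: differentiate numerator and denominator separately.
  f(x) = asin(x)   ⇒   f'(x) = 1/sqrt(1 - x^2)
  g(x) = sin(x)   ⇒   g'(x) = cos(x)
  lim(x→0) f'(x)/g'(x) = lim(x→0) (1/sqrt(1 - x^2))/(cos(x))
  = 1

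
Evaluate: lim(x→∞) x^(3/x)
This is an exponential indeterminate form.

For exponential indeterminate forms, take the natural log:
  Let L = lim(x→∞) x^(3/x)
  Then ln(L) = lim(x→∞) [exponent × ln(base)]
  Evaluate using L'Hôpital or standard limits, then exponentiate.
  L = 1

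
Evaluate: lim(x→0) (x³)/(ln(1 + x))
This is a 0/0 indeterminate form.

Apply L'Hôpital's rule: differentiate numerator and denominator separately.
  f(x) = x^3   ⇒   f'(x) = 3·x^2
  g(x) = ln(x + 1)   ⇒   g'(x) = 1/(x + 1)
  lim(x→0) f'(x)/g'(x) = lim(x→0) (3·x^2)/(1/(x + 1))
  = 0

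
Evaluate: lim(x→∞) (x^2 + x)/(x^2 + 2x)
This is an ∞/∞ indeterminate form.

Apply L'Hôpital's rule: differentiate numerator and denominator separately.
  f(x) = x^2 + x   ⇒   f'(x) = 2·x + 1
  g(x) = x^2 + 2·x   ⇒   g'(x) = 2·x + 2
  lim(x→∞) f'(x)/g'(x) = lim(x→∞) (2·x + 1)/(2·x + 2)
  = 1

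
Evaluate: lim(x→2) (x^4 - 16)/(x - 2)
This is a standard limit.

Factor or rationalize the expression:
  lim(x→2) (x^4 - 16)/(x - 2) = 32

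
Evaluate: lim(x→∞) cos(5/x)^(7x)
This is an exponential indeterminate form.

For exponential indeterminate forms, take the natural log:
  Let L = lim(x→∞) cos(5/x)^(7x)
  Then ln(L) = lim(x→∞) [exponent × ln(base)]
  Evaluate using L'Hôpital or standard limits, then exponentiate.
  L = 1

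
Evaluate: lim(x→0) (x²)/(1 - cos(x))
This is a 0/0 indeterminate form.

Apply L'Hôpital's rule: differentiate numerator and denominator separately.
  f(x) = x^2   ⇒   f'(x) = 2·x
  g(x) = 1 - cos(x)   ⇒   g'(x) = sin(x)
  lim(x→0) f'(x)/g'(x) = lim(x→0) (2·x)/(sin(x))
  = 2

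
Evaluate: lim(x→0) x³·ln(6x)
This is a 0·∞ indeterminate form.

Rewrite 0·∞ as a quotient (0/0 or ∞/∞ form), then apply L'Hôpital's rule:
  lim(x→0) x³·ln(6x) = 0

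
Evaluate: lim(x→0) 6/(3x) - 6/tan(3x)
This is an ∞-∞ indeterminate form.

Combine fractions or rationalize to convert ∞-∞ to 0/0 form:
  lim(x→0) 6/(3x) - 6/tan(3x) = 0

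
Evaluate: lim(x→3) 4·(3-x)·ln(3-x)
This is a 0·∞ indeterminate form.

Rewrite 0·∞ as a quotient (0/0 or ∞/∞ form), then apply L'Hôpital's rule:
  lim(x→3) 4·(3-x)·ln(3-x) = 0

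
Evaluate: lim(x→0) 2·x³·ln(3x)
This is a 0·∞ indeterminate form.

Rewrite 0·∞ as a quotient (0/0 or ∞/∞ form), then apply L'Hôpital's rule:
  lim(x→0) 2·x³·ln(3x) = 0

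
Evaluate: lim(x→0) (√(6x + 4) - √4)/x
This is a standard limit.

Factor or rationalize the expression:
  lim(x→0) (√(6x + 4) - √4)/x = 3/2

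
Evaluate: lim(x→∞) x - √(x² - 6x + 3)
This is an ∞-∞ indeterminate form.

Combine fractions or rationalize to convert ∞-∞ to 0/0 form:
  lim(x→∞) x - √(x² - 6x + 3) = 3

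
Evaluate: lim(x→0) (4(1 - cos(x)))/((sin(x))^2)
This is a 0/0 indeterminate form.

Apply L'Hôpital's rule: differentiate numerator and denominator separately.
  f(x) = 4 - 4·cos(x)   ⇒   f'(x) = 4·sin(x)
  g(x) = sin(x)^2   ⇒   g'(x) = 2·sin(x)·cos(x)
  lim(x→0) f'(x)/g'(x) = lim(x→0) (4·sin(x))/(2·sin(x)·cos(x))
  = 2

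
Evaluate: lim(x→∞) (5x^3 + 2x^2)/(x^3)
This is an ∞/∞ indeterminate form.

Apply L'Hôpital's rule: differentiate numerator and denominator separately.
  f(x) = 5·x^3 + 2·x^2   ⇒   f'(x) = 15·x^2 + 4·x
  g(x) = x^3   ⇒   g'(x) = 3·x^2
  lim(x→∞) f'(x)/g'(x) = lim(x→∞) (15·x^2 + 4·x)/(3·x^2)
  = 5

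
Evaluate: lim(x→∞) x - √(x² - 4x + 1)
This is an ∞-∞ indeterminate form.

Combine fractions or rationalize to convert ∞-∞ to 0/0 form:
  lim(x→∞) x - √(x² - 4x + 1) = 2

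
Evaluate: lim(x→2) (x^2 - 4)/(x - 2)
This is a standard limit.

Factor or rationalize the expression:
  lim(x→2) (x^2 - 4)/(x - 2) = 4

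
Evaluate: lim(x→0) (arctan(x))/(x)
This is a 0/0 indeterminate form.

Apply L'Hôpital's rule: differentiate numerator and denominator separately.
  f(x) = atan(x)   ⇒   f'(x) = 1/(x^2 + 1)
  g(x) = x   ⇒   g'(x) = 1
  lim(x→0) f'(x)/g'(x) = lim(x→0) (1/(x^2 + 1))/(1)
  = 1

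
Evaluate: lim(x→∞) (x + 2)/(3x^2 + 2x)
This is an ∞/∞ indeterminate form.

Apply L'Hôpital's rule: differentiate numerator and denominator separately.
  f(x) = x + 2   ⇒   f'(x) = 1
  g(x) = 3·x^2 + 2·x   ⇒   g'(x) = 6·x + 2
  lim(x→∞) f'(x)/g'(x) = lim(x→∞) (1)/(6·x + 2)
  = 0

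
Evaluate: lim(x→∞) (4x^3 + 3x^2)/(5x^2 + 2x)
This is an ∞/∞ indeterminate form.

Apply L'Hôpital's rule: differentiate numerator and denominator separately.
  f(x) = 4·x^3 + 3·x^2   ⇒   f'(x) = 12·x^2 + 6·x
  g(x) = 5·x^2 + 2·x   ⇒   g'(x) = 10·x + 2
  lim(x→∞) f'(x)/g'(x) = lim(x→∞) (12·x^2 + 6·x)/(10·x + 2)
  = ∞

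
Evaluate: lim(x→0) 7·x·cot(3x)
This is a 0·∞ indeterminate form.

Rewrite 0·∞ as a quotient (0/0 or ∞/∞ form), then apply L'Hôpital's rule:
  lim(x→0) 7·x·cot(3x) = 7/3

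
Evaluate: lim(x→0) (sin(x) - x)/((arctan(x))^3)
This is a 0/0 indeterminate form.

Apply L'Hôpital's rule: differentiate numerator and denominator separately.
  f(x) = -x + sin(x)   ⇒   f'(x) = cos(x) - 1
  g(x) = atan(x)^3   ⇒   g'(x) = 3·atan(x)^2/(x^2 + 1)
  lim(x→0) f'(x)/g'(x) = lim(x→0) (cos(x) - 1)/(3·atan(x)^2/(x^2 + 1))
  = -1/6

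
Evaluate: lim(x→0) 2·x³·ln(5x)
This is a 0·∞ indeterminate form.

Rewrite 0·∞ as a quotient (0/0 or ∞/∞ form), then apply L'Hôpital's rule:
  lim(x→0) 2·x³·ln(5x) = 0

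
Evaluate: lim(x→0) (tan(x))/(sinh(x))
This is a 0/0 indeterminate form.

Apply L'Hôpital's rule: differentiate numerator and denominator separately.
  f(x) = tan(x)   ⇒   f'(x) = tan(x)^2 + 1
  g(x) = sinh(x)   ⇒   g'(x) = cosh(x)
  lim(x→0) f'(x)/g'(x) = lim(x→0) (tan(x)^2 + 1)/(cosh(x))
  = 1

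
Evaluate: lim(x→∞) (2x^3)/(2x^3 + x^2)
This is an ∞/∞ indeterminate form.

Apply L'Hôpital's rule: differentiate numerator and denominator separately.
  f(x) = 2·x^3   ⇒   f'(x) = 6·x^2
  g(x) = 2·x^3 + x^2   ⇒   g'(x) = 6·x^2 + 2·x
  lim(x→∞) f'(x)/g'(x) = lim(x→∞) (6·x^2)/(6·x^2 + 2·x)
  = 1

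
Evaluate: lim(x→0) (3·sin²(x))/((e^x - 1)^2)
This is a 0/0 indeterminate form.

Apply L'Hôpital's rule: differentiate numerator and denominator separately.
  f(x) = 3·sin(x)^2   ⇒   f'(x) = 6·sin(x)·cos(x)
  g(x) = (e^(x) - 1)^2   ⇒   g'(x) = 2·(e^(x) - 1)·e^(x)
  lim(x→0) f'(x)/g'(x) = lim(x→0) (6·sin(x)·cos(x))/(2·(e^(x) - 1)·e^(x))
  = 3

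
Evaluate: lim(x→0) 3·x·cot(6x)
This is a 0·∞ indeterminate form.

Rewrite 0·∞ as a quotient (0/0 or ∞/∞ form), then apply L'Hôpital's rule:
  lim(x→0) 3·x·cot(6x) = 1/2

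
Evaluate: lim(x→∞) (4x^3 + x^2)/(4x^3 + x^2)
This is an ∞/∞ indeterminate form.

Apply L'Hôpital's rule: differentiate numerator and denominator separately.
  f(x) = 4·x^3 + x^2   ⇒   f'(x) = 12·x^2 + 2·x
  g(x) = 4·x^3 + x^2   ⇒   g'(x) = 12·x^2 + 2·x
  lim(x→∞) f'(x)/g'(x) = lim(x→∞) (12·x^2 + 2·x)/(12·x^2 + 2·x)
  = 1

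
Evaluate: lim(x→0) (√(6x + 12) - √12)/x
This is a standard limit.

Factor or rationalize the expression:
  lim(x→0) (√(6x + 12) - √12)/x = sqrt(3)/2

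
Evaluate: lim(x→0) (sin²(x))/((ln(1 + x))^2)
This is a 0/0 indeterminate form.

Apply L'Hôpital's rule: differentiate numerator and denominator separately.
  f(x) = sin(x)^2   ⇒   f'(x) = 2·sin(x)·cos(x)
  g(x) = ln(x + 1)^2   ⇒   g'(x) = 2·ln(x + 1)/(x + 1)
  lim(x→0) f'(x)/g'(x) = lim(x→0) (2·sin(x)·cos(x))/(2·ln(x + 1)/(x + 1))
  = 1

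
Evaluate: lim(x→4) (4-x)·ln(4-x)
This is a 0·∞ indeterminate form.

Rewrite 0·∞ as a quotient (0/0 or ∞/∞ form), then apply L'Hôpital's rule:
  lim(x→4) (4-x)·ln(4-x) = 0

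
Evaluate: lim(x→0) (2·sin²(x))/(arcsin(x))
This is a 0/0 indeterminate form.

Apply L'Hôpital's rule: differentiate numerator and denominator separately.
  f(x) = 2·sin(x)^2   ⇒   f'(x) = 4·sin(x)·cos(x)
  g(x) = asin(x)   ⇒   g'(x) = 1/sqrt(1 - x^2)
  lim(x→0) f'(x)/g'(x) = lim(x→0) (4·sin(x)·cos(x))/(1/sqrt(1 - x^2))
  = 0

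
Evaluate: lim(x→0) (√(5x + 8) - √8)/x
This is a standard limit.

Factor or rationalize the expression:
  lim(x→0) (√(5x + 8) - √8)/x = 5·sqrt(2)/8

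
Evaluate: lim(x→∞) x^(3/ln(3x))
This is an exponential indeterminate form.

For exponential indeterminate forms, take the natural log:
  Let L = lim(x→∞) x^(3/ln(3x))
  Then ln(L) = lim(x→∞) [exponent × ln(base)]
  Evaluate using L'Hôpital or standard limits, then exponentiate.
  L = e^(3)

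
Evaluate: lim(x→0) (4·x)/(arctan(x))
This is a 0/0 indeterminate form.

Apply L'Hôpital's rule: differentiate numerator and denominator separately.
  f(x) = 4·x   ⇒   f'(x) = 4
  g(x) = atan(x)   ⇒   g'(x) = 1/(x^2 + 1)
  lim(x→0) f'(x)/g'(x) = lim(x→0) (4)/(1/(x^2 + 1))
  = 4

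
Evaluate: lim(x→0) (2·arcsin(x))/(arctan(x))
This is a 0/0 indeterminate form.

Apply L'Hôpital's rule: differentiate numerator and denominator separately.
  f(x) = 2·asin(x)   ⇒   f'(x) = 2/sqrt(1 - x^2)
  g(x) = atan(x)   ⇒   g'(x) = 1/(x^2 + 1)
  lim(x→0) f'(x)/g'(x) = lim(x→0) (2/sqrt(1 - x^2))/(1/(x^2 + 1))
  = 2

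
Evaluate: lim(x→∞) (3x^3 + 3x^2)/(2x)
This is an ∞/∞ indeterminate form.

Apply L'Hôpital's rule: differentiate numerator and denominator separately.
  f(x) = 3·x^3 + 3·x^2   ⇒   f'(x) = 9·x^2 + 6·x
  g(x) = 2·x   ⇒   g'(x) = 2
  lim(x→∞) f'(x)/g'(x) = lim(x→∞) (9·x^2 + 6·x)/(2)
  = ∞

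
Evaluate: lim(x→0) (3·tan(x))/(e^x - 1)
This is a 0/0 indeterminate form.

Apply L'Hôpital's rule: differentiate numerator and denominator separately.
  f(x) = 3·tan(x)   ⇒   f'(x) = 3·tan(x)^2 + 3
  g(x) = e^(x) - 1   ⇒   g'(x) = e^(x)
  lim(x→0) f'(x)/g'(x) = lim(x→0) (3·tan(x)^2 + 3)/(e^(x))
  = 3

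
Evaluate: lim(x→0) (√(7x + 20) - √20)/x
This is a standard limit.

Factor or rationalize the expression:
  lim(x→0) (√(7x + 20) - √20)/x = 7·sqrt(5)/20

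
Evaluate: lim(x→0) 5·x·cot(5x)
This is a 0·∞ indeterminate form.

Rewrite 0·∞ as a quotient (0/0 or ∞/∞ form), then apply L'Hôpital's rule:
  lim(x→0) 5·x·cot(5x) = 1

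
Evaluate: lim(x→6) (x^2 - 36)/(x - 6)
This is a standard limit.

Factor or rationalize the expression:
  lim(x→6) (x^2 - 36)/(x - 6) = 12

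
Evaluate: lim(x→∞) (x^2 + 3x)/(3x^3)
This is an ∞/∞ indeterminate form.

Apply L'Hôpital's rule: differentiate numerator and denominator separately.
  f(x) = x^2 + 3·x   ⇒   f'(x) = 2·x + 3
  g(x) = 3·x^3   ⇒   g'(x) = 9·x^2
  lim(x→∞) f'(x)/g'(x) = lim(x→∞) (2·x + 3)/(9·x^2)
  = 0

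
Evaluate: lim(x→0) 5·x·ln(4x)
This is a 0·∞ indeterminate form.

Rewrite 0·∞ as a quotient (0/0 or ∞/∞ form), then apply L'Hôpital's rule:
  lim(x→0) 5·x·ln(4x) = 0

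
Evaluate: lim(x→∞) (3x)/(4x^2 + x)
This is an ∞/∞ indeterminate form.

Apply L'Hôpital's rule: differentiate numerator and denominator separately.
  f(x) = 3·x   ⇒   f'(x) = 3
  g(x) = 4·x^2 + x   ⇒   g'(x) = 8·x + 1
  lim(x→∞) f'(x)/g'(x) = lim(x→∞) (3)/(8·x + 1)
  = 0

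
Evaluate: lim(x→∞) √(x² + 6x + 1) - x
This is an ∞-∞ indeterminate form.

Combine fractions or rationalize to convert ∞-∞ to 0/0 form:
  lim(x→∞) √(x² + 6x + 1) - x = 3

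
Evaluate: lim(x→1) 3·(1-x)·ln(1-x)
This is a 0·∞ indeterminate form.

Rewrite 0·∞ as a quotient (0/0 or ∞/∞ form), then apply L'Hôpital's rule:
  lim(x→1) 3·(1-x)·ln(1-x) = 0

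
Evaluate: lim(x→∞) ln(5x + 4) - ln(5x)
This is an ∞-∞ indeterminate form.

Combine fractions or rationalize to convert ∞-∞ to 0/0 form:
  lim(x→∞) ln(5x + 4) - ln(5x) = 0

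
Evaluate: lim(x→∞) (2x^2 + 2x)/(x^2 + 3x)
This is an ∞/∞ indeterminate form.

Apply L'Hôpital's rule: differentiate numerator and denominator separately.
  f(x) = 2·x^2 + 2·x   ⇒   f'(x) = 4·x + 2
  g(x) = x^2 + 3·x   ⇒   g'(x) = 2·x + 3
  lim(x→∞) f'(x)/g'(x) = lim(x→∞) (4·x + 2)/(2·x + 3)
  = 2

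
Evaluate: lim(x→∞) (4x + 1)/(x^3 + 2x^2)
This is an ∞/∞ indeterminate form.

Apply L'Hôpital's rule: differentiate numerator and denominator separately.
  f(x) = 4·x + 1   ⇒   f'(x) = 4
  g(x) = x^3 + 2·x^2   ⇒   g'(x) = 3·x^2 + 4·x
  lim(x→∞) f'(x)/g'(x) = lim(x→∞) (4)/(3·x^2 + 4·x)
  = 0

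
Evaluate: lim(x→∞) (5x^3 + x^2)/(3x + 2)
This is an ∞/∞ indeterminate form.

Apply L'Hôpital's rule: differentiate numerator and denominator separately.
  f(x) = 5·x^3 + x^2   ⇒   f'(x) = 15·x^2 + 2·x
  g(x) = 3·x + 2   ⇒   g'(x) = 3
  lim(x→∞) f'(x)/g'(x) = lim(x→∞) (15·x^2 + 2·x)/(3)
  = ∞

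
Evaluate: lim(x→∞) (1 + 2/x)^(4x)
This is an exponential indeterminate form.

For exponential indeterminate forms, take the natural log:
  Let L = lim(x→∞) (1 + 2/x)^(4x)
  Then ln(L) = lim(x→∞) [exponent × ln(base)]
  Evaluate using L'Hôpital or standard limits, then exponentiate.
  L = e^(8)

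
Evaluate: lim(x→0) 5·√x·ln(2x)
This is a 0·∞ indeterminate form.

Rewrite 0·∞ as a quotient (0/0 or ∞/∞ form), then apply L'Hôpital's rule:
  lim(x→0) 5·√x·ln(2x) = 0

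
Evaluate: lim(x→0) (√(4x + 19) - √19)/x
This is a standard limit.

Factor or rationalize the expression:
  lim(x→0) (√(4x + 19) - √19)/x = 2·sqrt(19)/19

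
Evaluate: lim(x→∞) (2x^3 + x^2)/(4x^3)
This is an ∞/∞ indeterminate form.

Apply L'Hôpital's rule: differentiate numerator and denominator separately.
  f(x) = 2·x^3 + x^2   ⇒   f'(x) = 6·x^2 + 2·x
  g(x) = 4·x^3   ⇒   g'(x) = 12·x^2
  lim(x→∞) f'(x)/g'(x) = lim(x→∞) (6·x^2 + 2·x)/(12·x^2)
  = 1/2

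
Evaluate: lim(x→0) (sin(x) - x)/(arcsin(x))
This is a 0/0 indeterminate form.

Apply L'Hôpital's rule: differentiate numerator and denominator separately.
  f(x) = -x + sin(x)   ⇒   f'(x) = cos(x) - 1
  g(x) = asin(x)   ⇒   g'(x) = 1/sqrt(1 - x^2)
  lim(x→0) f'(x)/g'(x) = lim(x→0) (cos(x) - 1)/(1/sqrt(1 - x^2))
  = 0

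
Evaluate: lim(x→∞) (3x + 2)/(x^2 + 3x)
This is an ∞/∞ indeterminate form.

Apply L'Hôpital's rule: differentiate numerator and denominator separately.
  f(x) = 3·x + 2   ⇒   f'(x) = 3
  g(x) = x^2 + 3·x   ⇒   g'(x) = 2·x + 3
  lim(x→∞) f'(x)/g'(x) = lim(x→∞) (3)/(2·x + 3)
  = 0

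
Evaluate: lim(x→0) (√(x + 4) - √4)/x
This is a standard limit.

Factor or rationalize the expression:
  lim(x→0) (√(x + 4) - √4)/x = 1/4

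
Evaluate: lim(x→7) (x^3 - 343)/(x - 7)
This is a standard limit.

Factor or rationalize the expression:
  lim(x→7) (x^3 - 343)/(x - 7) = 147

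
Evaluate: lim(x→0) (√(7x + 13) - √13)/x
This is a standard limit.

Factor or rationalize the expression:
  lim(x→0) (√(7x + 13) - √13)/x = 7·sqrt(13)/26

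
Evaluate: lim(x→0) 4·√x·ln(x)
This is a 0·∞ indeterminate form.

Rewrite 0·∞ as a quotient (0/0 or ∞/∞ form), then apply L'Hôpital's rule:
  lim(x→0) 4·√x·ln(x) = 0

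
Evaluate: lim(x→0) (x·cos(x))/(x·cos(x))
This is a 0/0 indeterminate form.

Apply L'Hôpital's rule: differentiate numerator and denominator separately.
  f(x) = x·cos(x)   ⇒   f'(x) = -x·sin(x) + cos(x)
  g(x) = x·cos(x)   ⇒   g'(x) = -x·sin(x) + cos(x)
  lim(x→0) f'(x)/g'(x) = lim(x→0) (-x·sin(x) + cos(x))/(-x·sin(x) + cos(x))
  = 1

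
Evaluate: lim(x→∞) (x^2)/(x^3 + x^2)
This is an ∞/∞ indeterminate form.

Apply L'Hôpital's rule: differentiate numerator and denominator separately.
  f(x) = x^2   ⇒   f'(x) = 2·x
  g(x) = x^3 + x^2   ⇒   g'(x) = 3·x^2 + 2·x
  lim(x→∞) f'(x)/g'(x) = lim(x→∞) (2·x)/(3·x^2 + 2·x)
  = 0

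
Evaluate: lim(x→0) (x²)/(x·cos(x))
This is a 0/0 indeterminate form.

Apply L'Hôpital's rule: differentiate numerator and denominator separately.
  f(x) = x^2   ⇒   f'(x) = 2·x
  g(x) = x·cos(x)   ⇒   g'(x) = -x·sin(x) + cos(x)
  lim(x→0) f'(x)/g'(x) = lim(x→0) (2·x)/(-x·sin(x) + cos(x))
  = 0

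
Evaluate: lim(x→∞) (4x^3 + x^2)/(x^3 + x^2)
This is an ∞/∞ indeterminate form.

Apply L'Hôpital's rule: differentiate numerator and denominator separately.
  f(x) = 4·x^3 + x^2   ⇒   f'(x) = 12·x^2 + 2·x
  g(x) = x^3 + x^2   ⇒   g'(x) = 3·x^2 + 2·x
  lim(x→∞) f'(x)/g'(x) = lim(x→∞) (12·x^2 + 2·x)/(3·x^2 + 2·x)
  = 4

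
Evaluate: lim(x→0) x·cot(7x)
This is a 0·∞ indeterminate form.

Rewrite 0·∞ as a quotient (0/0 or ∞/∞ form), then apply L'Hôpital's rule:
  lim(x→0) x·cot(7x) = 1/7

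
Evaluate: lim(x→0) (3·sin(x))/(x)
This is a 0/0 indeterminate form.

Apply L'Hôpital's rule: differentiate numerator and denominator separately.
  f(x) = 3·sin(x)   ⇒   f'(x) = 3·cos(x)
  g(x) = x   ⇒   g'(x) = 1
  lim(x→0) f'(x)/g'(x) = lim(x→0) (3·cos(x))/(1)
  = 3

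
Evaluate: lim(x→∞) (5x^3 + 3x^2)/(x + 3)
This is an ∞/∞ indeterminate form.

Apply L'Hôpital's rule: differentiate numerator and denominator separately.
  f(x) = 5·x^3 + 3·x^2   ⇒   f'(x) = 15·x^2 + 6·x
  g(x) = x + 3   ⇒   g'(x) = 1
  lim(x→∞) f'(x)/g'(x) = lim(x→∞) (15·x^2 + 6·x)/(1)
  = ∞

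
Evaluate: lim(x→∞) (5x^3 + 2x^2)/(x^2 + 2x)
This is an ∞/∞ indeterminate form.

Apply L'Hôpital's rule: differentiate numerator and denominator separately.
  f(x) = 5·x^3 + 2·x^2   ⇒   f'(x) = 15·x^2 + 4·x
  g(x) = x^2 + 2·x   ⇒   g'(x) = 2·x + 2
  lim(x→∞) f'(x)/g'(x) = lim(x→∞) (15·x^2 + 4·x)/(2·x + 2)
  = ∞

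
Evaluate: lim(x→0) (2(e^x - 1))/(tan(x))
This is a 0/0 indeterminate form.

Apply L'Hôpital's rule: differentiate numerator and denominator separately.
  f(x) = 2·e^(x) - 2   ⇒   f'(x) = 2·e^(x)
  g(x) = tan(x)   ⇒   g'(x) = tan(x)^2 + 1
  lim(x→0) f'(x)/g'(x) = lim(x→0) (2·e^(x))/(tan(x)^2 + 1)
  = 2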